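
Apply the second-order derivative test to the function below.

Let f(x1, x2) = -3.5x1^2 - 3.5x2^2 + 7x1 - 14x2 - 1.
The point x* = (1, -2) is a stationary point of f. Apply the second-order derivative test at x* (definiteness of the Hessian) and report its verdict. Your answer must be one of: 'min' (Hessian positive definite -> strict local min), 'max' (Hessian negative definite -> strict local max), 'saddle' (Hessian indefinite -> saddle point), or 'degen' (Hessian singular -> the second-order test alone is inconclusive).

Compute the Hessian H = grad^2 f:
  H = [[-7, 0], [0, -7]]
Verify stationarity: grad f(x*) = H x* + g = (0, 0).
Eigenvalues of H: -7, -7.
Both eigenvalues < 0, so H is negative definite -> x* is a strict local max.

max


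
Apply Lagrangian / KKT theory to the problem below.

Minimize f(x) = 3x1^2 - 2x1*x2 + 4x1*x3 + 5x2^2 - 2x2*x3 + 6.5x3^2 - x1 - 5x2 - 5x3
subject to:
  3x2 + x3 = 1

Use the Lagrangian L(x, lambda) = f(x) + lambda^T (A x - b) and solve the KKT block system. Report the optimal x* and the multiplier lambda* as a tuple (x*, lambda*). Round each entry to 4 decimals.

Form the Lagrangian:
  L(x, lambda) = (1/2) x^T Q x + c^T x + lambda^T (A x - b)
Stationarity (grad_x L = 0): Q x + c + A^T lambda = 0.
Primal feasibility: A x = b.

This gives the KKT block system:
  [ Q   A^T ] [ x     ]   [-c ]
  [ A    0  ] [ lambda ] = [ b ]

Solving the linear system:
  x*      = (0.0266, 0.2257, 0.3229)
  lambda* = (1.1473)
  f(x*)   = -1.9585

x* = (0.0266, 0.2257, 0.3229), lambda* = (1.1473)


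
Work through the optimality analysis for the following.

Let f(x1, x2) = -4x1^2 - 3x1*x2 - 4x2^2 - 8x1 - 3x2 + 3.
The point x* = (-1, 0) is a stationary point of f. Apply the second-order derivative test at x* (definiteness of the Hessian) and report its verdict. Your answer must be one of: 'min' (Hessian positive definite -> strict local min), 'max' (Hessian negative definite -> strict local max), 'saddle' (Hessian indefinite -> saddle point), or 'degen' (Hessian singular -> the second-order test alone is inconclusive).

Compute the Hessian H = grad^2 f:
  H = [[-8, -3], [-3, -8]]
Verify stationarity: grad f(x*) = H x* + g = (0, 0).
Eigenvalues of H: -11, -5.
Both eigenvalues < 0, so H is negative definite -> x* is a strict local max.

max


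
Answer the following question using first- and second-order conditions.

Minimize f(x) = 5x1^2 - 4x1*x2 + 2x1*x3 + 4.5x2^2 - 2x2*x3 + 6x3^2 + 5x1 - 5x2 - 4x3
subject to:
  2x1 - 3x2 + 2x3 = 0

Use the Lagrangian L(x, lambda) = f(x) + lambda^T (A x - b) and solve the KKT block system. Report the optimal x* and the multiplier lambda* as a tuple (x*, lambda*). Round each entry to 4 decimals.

Form the Lagrangian:
  L(x, lambda) = (1/2) x^T Q x + c^T x + lambda^T (A x - b)
Stationarity (grad_x L = 0): Q x + c + A^T lambda = 0.
Primal feasibility: A x = b.

This gives the KKT block system:
  [ Q   A^T ] [ x     ]   [-c ]
  [ A    0  ] [ lambda ] = [ b ]

Solving the linear system:
  x*      = (-0.3307, 0.1793, 0.5996)
  lambda* = (-1.0876)
  f(x*)   = -2.4741

x* = (-0.3307, 0.1793, 0.5996), lambda* = (-1.0876)


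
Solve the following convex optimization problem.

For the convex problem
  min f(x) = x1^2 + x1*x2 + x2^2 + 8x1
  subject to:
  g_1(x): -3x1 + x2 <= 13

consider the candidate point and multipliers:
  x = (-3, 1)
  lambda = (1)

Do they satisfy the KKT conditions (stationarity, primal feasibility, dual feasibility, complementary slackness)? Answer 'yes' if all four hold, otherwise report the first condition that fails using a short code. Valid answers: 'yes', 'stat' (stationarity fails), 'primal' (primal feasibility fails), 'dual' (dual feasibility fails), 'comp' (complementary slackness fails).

Gradient of f: grad f(x) = Q x + c = (3, -1)
Constraint values g_i(x) = a_i^T x - b_i:
  g_1((-3, 1)) = -3
Stationarity residual: grad f(x) + sum_i lambda_i a_i = (0, 0)
  -> stationarity OK
Primal feasibility (all g_i <= 0): OK
Dual feasibility (all lambda_i >= 0): OK
Complementary slackness (lambda_i * g_i(x) = 0 for all i): FAILS

Verdict: the first failing condition is complementary_slackness -> comp.

comp


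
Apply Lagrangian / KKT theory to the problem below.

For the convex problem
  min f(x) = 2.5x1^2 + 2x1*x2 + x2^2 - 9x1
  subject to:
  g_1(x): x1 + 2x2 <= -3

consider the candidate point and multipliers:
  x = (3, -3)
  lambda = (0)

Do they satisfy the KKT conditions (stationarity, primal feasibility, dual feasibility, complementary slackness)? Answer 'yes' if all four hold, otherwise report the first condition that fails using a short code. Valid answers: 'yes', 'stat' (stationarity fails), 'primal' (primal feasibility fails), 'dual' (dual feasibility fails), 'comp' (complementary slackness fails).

Gradient of f: grad f(x) = Q x + c = (0, 0)
Constraint values g_i(x) = a_i^T x - b_i:
  g_1((3, -3)) = 0
Stationarity residual: grad f(x) + sum_i lambda_i a_i = (0, 0)
  -> stationarity OK
Primal feasibility (all g_i <= 0): OK
Dual feasibility (all lambda_i >= 0): OK
Complementary slackness (lambda_i * g_i(x) = 0 for all i): OK

Verdict: yes, KKT holds.

yes


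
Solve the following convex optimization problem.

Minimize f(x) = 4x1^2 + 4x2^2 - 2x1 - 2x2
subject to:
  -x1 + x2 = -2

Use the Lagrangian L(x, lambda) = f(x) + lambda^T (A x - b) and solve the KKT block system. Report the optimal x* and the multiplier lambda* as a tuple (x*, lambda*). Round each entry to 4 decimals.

Form the Lagrangian:
  L(x, lambda) = (1/2) x^T Q x + c^T x + lambda^T (A x - b)
Stationarity (grad_x L = 0): Q x + c + A^T lambda = 0.
Primal feasibility: A x = b.

This gives the KKT block system:
  [ Q   A^T ] [ x     ]   [-c ]
  [ A    0  ] [ lambda ] = [ b ]

Solving the linear system:
  x*      = (1.25, -0.75)
  lambda* = (8)
  f(x*)   = 7.5

x* = (1.25, -0.75), lambda* = (8)


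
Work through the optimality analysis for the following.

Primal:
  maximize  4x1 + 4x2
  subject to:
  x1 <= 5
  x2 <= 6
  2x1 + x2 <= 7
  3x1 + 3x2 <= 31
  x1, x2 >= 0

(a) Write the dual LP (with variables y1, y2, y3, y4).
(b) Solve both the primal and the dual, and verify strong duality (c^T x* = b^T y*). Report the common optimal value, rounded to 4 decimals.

The standard primal-dual pair for 'max c^T x s.t. A x <= b, x >= 0' is:
  Dual:  min b^T y  s.t.  A^T y >= c,  y >= 0.

So the dual LP is:
  minimize  5y1 + 6y2 + 7y3 + 31y4
  subject to:
    y1 + 2y3 + 3y4 >= 4
    y2 + y3 + 3y4 >= 4
    y1, y2, y3, y4 >= 0

Solving the primal: x* = (0.5, 6).
  primal value c^T x* = 26.
Solving the dual: y* = (0, 2, 2, 0).
  dual value b^T y* = 26.
Strong duality: c^T x* = b^T y*. Confirmed.

26


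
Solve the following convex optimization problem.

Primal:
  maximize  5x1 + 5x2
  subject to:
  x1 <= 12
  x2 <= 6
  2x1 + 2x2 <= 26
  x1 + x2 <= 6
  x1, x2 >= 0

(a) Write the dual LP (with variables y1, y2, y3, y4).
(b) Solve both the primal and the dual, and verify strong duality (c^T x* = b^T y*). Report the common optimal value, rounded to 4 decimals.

The standard primal-dual pair for 'max c^T x s.t. A x <= b, x >= 0' is:
  Dual:  min b^T y  s.t.  A^T y >= c,  y >= 0.

So the dual LP is:
  minimize  12y1 + 6y2 + 26y3 + 6y4
  subject to:
    y1 + 2y3 + y4 >= 5
    y2 + 2y3 + y4 >= 5
    y1, y2, y3, y4 >= 0

Solving the primal: x* = (6, 0).
  primal value c^T x* = 30.
Solving the dual: y* = (0, 0, 0, 5).
  dual value b^T y* = 30.
Strong duality: c^T x* = b^T y*. Confirmed.

30


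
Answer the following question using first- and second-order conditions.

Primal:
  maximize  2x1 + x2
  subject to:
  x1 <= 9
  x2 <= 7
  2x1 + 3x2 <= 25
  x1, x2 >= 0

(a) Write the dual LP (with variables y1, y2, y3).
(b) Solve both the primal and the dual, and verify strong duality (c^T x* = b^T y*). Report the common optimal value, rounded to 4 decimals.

The standard primal-dual pair for 'max c^T x s.t. A x <= b, x >= 0' is:
  Dual:  min b^T y  s.t.  A^T y >= c,  y >= 0.

So the dual LP is:
  minimize  9y1 + 7y2 + 25y3
  subject to:
    y1 + 2y3 >= 2
    y2 + 3y3 >= 1
    y1, y2, y3 >= 0

Solving the primal: x* = (9, 2.3333).
  primal value c^T x* = 20.3333.
Solving the dual: y* = (1.3333, 0, 0.3333).
  dual value b^T y* = 20.3333.
Strong duality: c^T x* = b^T y*. Confirmed.

20.3333


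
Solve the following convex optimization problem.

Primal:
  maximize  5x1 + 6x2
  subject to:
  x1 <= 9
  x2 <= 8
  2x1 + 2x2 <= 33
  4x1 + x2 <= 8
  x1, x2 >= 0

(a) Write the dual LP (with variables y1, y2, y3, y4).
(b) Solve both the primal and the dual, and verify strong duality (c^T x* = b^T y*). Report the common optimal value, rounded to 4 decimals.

The standard primal-dual pair for 'max c^T x s.t. A x <= b, x >= 0' is:
  Dual:  min b^T y  s.t.  A^T y >= c,  y >= 0.

So the dual LP is:
  minimize  9y1 + 8y2 + 33y3 + 8y4
  subject to:
    y1 + 2y3 + 4y4 >= 5
    y2 + 2y3 + y4 >= 6
    y1, y2, y3, y4 >= 0

Solving the primal: x* = (0, 8).
  primal value c^T x* = 48.
Solving the dual: y* = (0, 4.75, 0, 1.25).
  dual value b^T y* = 48.
Strong duality: c^T x* = b^T y*. Confirmed.

48


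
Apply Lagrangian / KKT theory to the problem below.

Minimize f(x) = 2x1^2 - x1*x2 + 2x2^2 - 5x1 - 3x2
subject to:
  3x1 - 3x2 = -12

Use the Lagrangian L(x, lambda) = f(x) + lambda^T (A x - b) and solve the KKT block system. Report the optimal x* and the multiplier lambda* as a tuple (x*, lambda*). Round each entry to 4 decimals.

Form the Lagrangian:
  L(x, lambda) = (1/2) x^T Q x + c^T x + lambda^T (A x - b)
Stationarity (grad_x L = 0): Q x + c + A^T lambda = 0.
Primal feasibility: A x = b.

This gives the KKT block system:
  [ Q   A^T ] [ x     ]   [-c ]
  [ A    0  ] [ lambda ] = [ b ]

Solving the linear system:
  x*      = (-0.6667, 3.3333)
  lambda* = (3.6667)
  f(x*)   = 18.6667

x* = (-0.6667, 3.3333), lambda* = (3.6667)


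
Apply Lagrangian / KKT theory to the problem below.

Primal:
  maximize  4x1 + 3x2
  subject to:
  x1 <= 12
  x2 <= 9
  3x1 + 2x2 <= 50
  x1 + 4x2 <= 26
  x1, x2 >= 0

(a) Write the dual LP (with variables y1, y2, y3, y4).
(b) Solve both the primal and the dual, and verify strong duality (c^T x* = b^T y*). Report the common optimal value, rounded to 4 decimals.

The standard primal-dual pair for 'max c^T x s.t. A x <= b, x >= 0' is:
  Dual:  min b^T y  s.t.  A^T y >= c,  y >= 0.

So the dual LP is:
  minimize  12y1 + 9y2 + 50y3 + 26y4
  subject to:
    y1 + 3y3 + y4 >= 4
    y2 + 2y3 + 4y4 >= 3
    y1, y2, y3, y4 >= 0

Solving the primal: x* = (12, 3.5).
  primal value c^T x* = 58.5.
Solving the dual: y* = (3.25, 0, 0, 0.75).
  dual value b^T y* = 58.5.
Strong duality: c^T x* = b^T y*. Confirmed.

58.5


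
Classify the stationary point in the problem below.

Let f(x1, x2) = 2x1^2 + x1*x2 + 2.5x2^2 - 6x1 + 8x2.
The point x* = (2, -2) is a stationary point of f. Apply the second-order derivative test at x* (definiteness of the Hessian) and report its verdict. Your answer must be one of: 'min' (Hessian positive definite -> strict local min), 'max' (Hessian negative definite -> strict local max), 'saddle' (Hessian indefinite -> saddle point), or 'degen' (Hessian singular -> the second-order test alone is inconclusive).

Compute the Hessian H = grad^2 f:
  H = [[4, 1], [1, 5]]
Verify stationarity: grad f(x*) = H x* + g = (0, 0).
Eigenvalues of H: 3.382, 5.618.
Both eigenvalues > 0, so H is positive definite -> x* is a strict local min.

min


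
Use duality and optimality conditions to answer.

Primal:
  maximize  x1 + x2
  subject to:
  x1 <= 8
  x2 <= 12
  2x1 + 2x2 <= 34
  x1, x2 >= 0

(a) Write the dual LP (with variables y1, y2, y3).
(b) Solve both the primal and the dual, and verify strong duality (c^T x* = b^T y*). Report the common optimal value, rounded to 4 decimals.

The standard primal-dual pair for 'max c^T x s.t. A x <= b, x >= 0' is:
  Dual:  min b^T y  s.t.  A^T y >= c,  y >= 0.

So the dual LP is:
  minimize  8y1 + 12y2 + 34y3
  subject to:
    y1 + 2y3 >= 1
    y2 + 2y3 >= 1
    y1, y2, y3 >= 0

Solving the primal: x* = (5, 12).
  primal value c^T x* = 17.
Solving the dual: y* = (0, 0, 0.5).
  dual value b^T y* = 17.
Strong duality: c^T x* = b^T y*. Confirmed.

17


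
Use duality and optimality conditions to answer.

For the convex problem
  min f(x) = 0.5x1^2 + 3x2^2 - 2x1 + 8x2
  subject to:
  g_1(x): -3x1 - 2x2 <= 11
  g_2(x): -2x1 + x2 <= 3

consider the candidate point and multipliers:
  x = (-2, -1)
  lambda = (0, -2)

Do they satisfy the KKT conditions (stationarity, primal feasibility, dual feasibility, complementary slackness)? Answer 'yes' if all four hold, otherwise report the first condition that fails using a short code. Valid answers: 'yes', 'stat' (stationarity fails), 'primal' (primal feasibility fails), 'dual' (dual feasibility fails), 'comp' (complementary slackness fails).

Gradient of f: grad f(x) = Q x + c = (-4, 2)
Constraint values g_i(x) = a_i^T x - b_i:
  g_1((-2, -1)) = -3
  g_2((-2, -1)) = 0
Stationarity residual: grad f(x) + sum_i lambda_i a_i = (0, 0)
  -> stationarity OK
Primal feasibility (all g_i <= 0): OK
Dual feasibility (all lambda_i >= 0): FAILS
Complementary slackness (lambda_i * g_i(x) = 0 for all i): OK

Verdict: the first failing condition is dual_feasibility -> dual.

dual


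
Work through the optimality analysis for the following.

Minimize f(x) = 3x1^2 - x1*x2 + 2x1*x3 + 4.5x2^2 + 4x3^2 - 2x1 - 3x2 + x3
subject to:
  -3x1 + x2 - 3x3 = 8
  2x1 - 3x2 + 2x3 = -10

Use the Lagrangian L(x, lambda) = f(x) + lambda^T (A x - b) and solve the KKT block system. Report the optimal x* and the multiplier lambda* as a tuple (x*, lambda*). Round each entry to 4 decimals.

Form the Lagrangian:
  L(x, lambda) = (1/2) x^T Q x + c^T x + lambda^T (A x - b)
Stationarity (grad_x L = 0): Q x + c + A^T lambda = 0.
Primal feasibility: A x = b.

This gives the KKT block system:
  [ Q   A^T ] [ x     ]   [-c ]
  [ A    0  ] [ lambda ] = [ b ]

Solving the linear system:
  x*      = (-0.7, 2, -1.3)
  lambda* = (-0.1429, 5.1857)
  f(x*)   = 23.55

x* = (-0.7, 2, -1.3), lambda* = (-0.1429, 5.1857)


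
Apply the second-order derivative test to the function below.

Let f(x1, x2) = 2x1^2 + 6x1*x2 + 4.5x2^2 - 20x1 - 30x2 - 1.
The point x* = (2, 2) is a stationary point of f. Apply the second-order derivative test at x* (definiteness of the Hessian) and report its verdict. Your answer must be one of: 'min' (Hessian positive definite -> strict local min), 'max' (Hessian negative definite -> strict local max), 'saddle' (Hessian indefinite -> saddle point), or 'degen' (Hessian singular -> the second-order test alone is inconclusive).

Compute the Hessian H = grad^2 f:
  H = [[4, 6], [6, 9]]
Verify stationarity: grad f(x*) = H x* + g = (0, 0).
Eigenvalues of H: 0, 13.
H has a zero eigenvalue (singular; positive semidefinite but not definite), so H is neither positive definite, negative definite, nor indefinite. The second-order test alone is inconclusive -> degen.
(Indeed, f is constant along the null direction of H through x*, so x* is not a strict local extremum.)

degen


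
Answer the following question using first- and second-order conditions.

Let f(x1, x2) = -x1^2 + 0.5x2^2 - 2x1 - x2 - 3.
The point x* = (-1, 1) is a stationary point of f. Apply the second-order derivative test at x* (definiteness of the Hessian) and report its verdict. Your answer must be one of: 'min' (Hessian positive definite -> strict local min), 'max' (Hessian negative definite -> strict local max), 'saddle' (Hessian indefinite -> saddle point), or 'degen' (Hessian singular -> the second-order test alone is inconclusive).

Compute the Hessian H = grad^2 f:
  H = [[-2, 0], [0, 1]]
Verify stationarity: grad f(x*) = H x* + g = (0, 0).
Eigenvalues of H: -2, 1.
Eigenvalues have mixed signs, so H is indefinite -> x* is a saddle point.

saddle


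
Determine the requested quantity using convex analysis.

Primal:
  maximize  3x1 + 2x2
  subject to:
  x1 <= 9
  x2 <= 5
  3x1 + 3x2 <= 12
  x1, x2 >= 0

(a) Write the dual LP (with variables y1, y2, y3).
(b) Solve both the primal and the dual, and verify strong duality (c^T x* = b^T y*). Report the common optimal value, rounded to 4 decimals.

The standard primal-dual pair for 'max c^T x s.t. A x <= b, x >= 0' is:
  Dual:  min b^T y  s.t.  A^T y >= c,  y >= 0.

So the dual LP is:
  minimize  9y1 + 5y2 + 12y3
  subject to:
    y1 + 3y3 >= 3
    y2 + 3y3 >= 2
    y1, y2, y3 >= 0

Solving the primal: x* = (4, 0).
  primal value c^T x* = 12.
Solving the dual: y* = (0, 0, 1).
  dual value b^T y* = 12.
Strong duality: c^T x* = b^T y*. Confirmed.

12


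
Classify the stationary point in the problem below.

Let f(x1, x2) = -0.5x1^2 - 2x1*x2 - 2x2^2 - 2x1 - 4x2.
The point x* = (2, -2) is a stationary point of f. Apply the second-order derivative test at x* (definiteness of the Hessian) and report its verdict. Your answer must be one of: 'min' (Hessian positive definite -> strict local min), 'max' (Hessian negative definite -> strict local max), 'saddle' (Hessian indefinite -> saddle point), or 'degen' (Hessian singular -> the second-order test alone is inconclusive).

Compute the Hessian H = grad^2 f:
  H = [[-1, -2], [-2, -4]]
Verify stationarity: grad f(x*) = H x* + g = (0, 0).
Eigenvalues of H: -5, 0.
H has a zero eigenvalue (singular; negative semidefinite but not definite), so H is neither positive definite, negative definite, nor indefinite. The second-order test alone is inconclusive -> degen.
(Indeed, f is constant along the null direction of H through x*, so x* is not a strict local extremum.)

degen


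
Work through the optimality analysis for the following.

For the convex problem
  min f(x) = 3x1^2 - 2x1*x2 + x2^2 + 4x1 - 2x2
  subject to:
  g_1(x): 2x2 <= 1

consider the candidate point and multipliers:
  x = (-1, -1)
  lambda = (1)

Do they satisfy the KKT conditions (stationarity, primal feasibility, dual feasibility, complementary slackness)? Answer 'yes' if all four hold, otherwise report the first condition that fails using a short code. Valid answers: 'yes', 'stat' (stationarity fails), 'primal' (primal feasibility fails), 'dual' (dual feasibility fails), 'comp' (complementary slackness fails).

Gradient of f: grad f(x) = Q x + c = (0, -2)
Constraint values g_i(x) = a_i^T x - b_i:
  g_1((-1, -1)) = -3
Stationarity residual: grad f(x) + sum_i lambda_i a_i = (0, 0)
  -> stationarity OK
Primal feasibility (all g_i <= 0): OK
Dual feasibility (all lambda_i >= 0): OK
Complementary slackness (lambda_i * g_i(x) = 0 for all i): FAILS

Verdict: the first failing condition is complementary_slackness -> comp.

comp


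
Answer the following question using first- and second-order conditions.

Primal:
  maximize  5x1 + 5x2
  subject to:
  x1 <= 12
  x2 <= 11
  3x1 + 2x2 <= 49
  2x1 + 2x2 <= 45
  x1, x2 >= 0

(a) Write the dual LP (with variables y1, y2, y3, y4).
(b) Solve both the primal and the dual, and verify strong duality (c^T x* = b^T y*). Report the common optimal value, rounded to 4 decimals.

The standard primal-dual pair for 'max c^T x s.t. A x <= b, x >= 0' is:
  Dual:  min b^T y  s.t.  A^T y >= c,  y >= 0.

So the dual LP is:
  minimize  12y1 + 11y2 + 49y3 + 45y4
  subject to:
    y1 + 3y3 + 2y4 >= 5
    y2 + 2y3 + 2y4 >= 5
    y1, y2, y3, y4 >= 0

Solving the primal: x* = (9, 11).
  primal value c^T x* = 100.
Solving the dual: y* = (0, 1.6667, 1.6667, 0).
  dual value b^T y* = 100.
Strong duality: c^T x* = b^T y*. Confirmed.

100


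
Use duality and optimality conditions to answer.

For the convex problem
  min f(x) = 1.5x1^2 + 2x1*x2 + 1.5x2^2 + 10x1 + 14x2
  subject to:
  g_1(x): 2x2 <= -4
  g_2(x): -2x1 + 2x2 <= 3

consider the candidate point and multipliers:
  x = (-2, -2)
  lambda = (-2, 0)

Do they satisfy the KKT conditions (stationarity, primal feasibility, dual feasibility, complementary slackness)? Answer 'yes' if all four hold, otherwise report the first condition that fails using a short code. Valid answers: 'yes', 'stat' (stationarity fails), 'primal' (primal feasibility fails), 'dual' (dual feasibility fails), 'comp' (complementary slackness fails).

Gradient of f: grad f(x) = Q x + c = (0, 4)
Constraint values g_i(x) = a_i^T x - b_i:
  g_1((-2, -2)) = 0
  g_2((-2, -2)) = -3
Stationarity residual: grad f(x) + sum_i lambda_i a_i = (0, 0)
  -> stationarity OK
Primal feasibility (all g_i <= 0): OK
Dual feasibility (all lambda_i >= 0): FAILS
Complementary slackness (lambda_i * g_i(x) = 0 for all i): OK

Verdict: the first failing condition is dual_feasibility -> dual.

dual


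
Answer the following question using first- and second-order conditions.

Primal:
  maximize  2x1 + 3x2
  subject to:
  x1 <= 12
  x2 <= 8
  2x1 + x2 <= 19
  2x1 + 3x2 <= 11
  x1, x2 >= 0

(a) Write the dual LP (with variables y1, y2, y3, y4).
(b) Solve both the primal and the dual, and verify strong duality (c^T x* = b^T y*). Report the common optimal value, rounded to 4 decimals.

The standard primal-dual pair for 'max c^T x s.t. A x <= b, x >= 0' is:
  Dual:  min b^T y  s.t.  A^T y >= c,  y >= 0.

So the dual LP is:
  minimize  12y1 + 8y2 + 19y3 + 11y4
  subject to:
    y1 + 2y3 + 2y4 >= 2
    y2 + y3 + 3y4 >= 3
    y1, y2, y3, y4 >= 0

Solving the primal: x* = (5.5, 0).
  primal value c^T x* = 11.
Solving the dual: y* = (0, 0, 0, 1).
  dual value b^T y* = 11.
Strong duality: c^T x* = b^T y*. Confirmed.

11


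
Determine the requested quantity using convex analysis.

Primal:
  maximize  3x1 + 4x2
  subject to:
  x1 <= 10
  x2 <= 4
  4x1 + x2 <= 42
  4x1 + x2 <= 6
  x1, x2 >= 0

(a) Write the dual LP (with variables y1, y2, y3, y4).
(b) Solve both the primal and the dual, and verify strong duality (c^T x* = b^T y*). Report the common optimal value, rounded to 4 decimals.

The standard primal-dual pair for 'max c^T x s.t. A x <= b, x >= 0' is:
  Dual:  min b^T y  s.t.  A^T y >= c,  y >= 0.

So the dual LP is:
  minimize  10y1 + 4y2 + 42y3 + 6y4
  subject to:
    y1 + 4y3 + 4y4 >= 3
    y2 + y3 + y4 >= 4
    y1, y2, y3, y4 >= 0

Solving the primal: x* = (0.5, 4).
  primal value c^T x* = 17.5.
Solving the dual: y* = (0, 3.25, 0, 0.75).
  dual value b^T y* = 17.5.
Strong duality: c^T x* = b^T y*. Confirmed.

17.5


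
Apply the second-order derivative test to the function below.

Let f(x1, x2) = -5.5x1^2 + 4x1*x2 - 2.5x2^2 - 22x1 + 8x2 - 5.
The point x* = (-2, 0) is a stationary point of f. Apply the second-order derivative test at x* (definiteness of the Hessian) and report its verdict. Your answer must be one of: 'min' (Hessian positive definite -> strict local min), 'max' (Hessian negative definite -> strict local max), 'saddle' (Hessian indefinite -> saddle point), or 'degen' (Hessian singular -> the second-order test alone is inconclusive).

Compute the Hessian H = grad^2 f:
  H = [[-11, 4], [4, -5]]
Verify stationarity: grad f(x*) = H x* + g = (0, 0).
Eigenvalues of H: -13, -3.
Both eigenvalues < 0, so H is negative definite -> x* is a strict local max.

max


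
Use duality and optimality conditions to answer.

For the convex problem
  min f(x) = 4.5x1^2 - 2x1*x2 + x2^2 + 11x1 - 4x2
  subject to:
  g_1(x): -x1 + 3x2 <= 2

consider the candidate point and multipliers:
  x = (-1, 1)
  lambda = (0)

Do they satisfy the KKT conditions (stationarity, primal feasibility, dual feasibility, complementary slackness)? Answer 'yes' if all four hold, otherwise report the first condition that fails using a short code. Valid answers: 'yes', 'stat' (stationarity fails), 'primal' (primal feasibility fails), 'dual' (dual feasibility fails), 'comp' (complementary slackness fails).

Gradient of f: grad f(x) = Q x + c = (0, 0)
Constraint values g_i(x) = a_i^T x - b_i:
  g_1((-1, 1)) = 2
Stationarity residual: grad f(x) + sum_i lambda_i a_i = (0, 0)
  -> stationarity OK
Primal feasibility (all g_i <= 0): FAILS
Dual feasibility (all lambda_i >= 0): OK
Complementary slackness (lambda_i * g_i(x) = 0 for all i): OK

Verdict: the first failing condition is primal_feasibility -> primal.

primal


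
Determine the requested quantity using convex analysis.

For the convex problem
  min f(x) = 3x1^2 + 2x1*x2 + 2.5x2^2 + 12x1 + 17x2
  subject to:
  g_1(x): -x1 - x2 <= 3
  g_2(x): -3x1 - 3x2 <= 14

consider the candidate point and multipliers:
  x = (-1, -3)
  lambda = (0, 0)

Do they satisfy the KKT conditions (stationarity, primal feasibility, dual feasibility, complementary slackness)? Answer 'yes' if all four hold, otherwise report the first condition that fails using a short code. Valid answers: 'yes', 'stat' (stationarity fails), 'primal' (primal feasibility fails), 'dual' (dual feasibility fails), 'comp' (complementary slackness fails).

Gradient of f: grad f(x) = Q x + c = (0, 0)
Constraint values g_i(x) = a_i^T x - b_i:
  g_1((-1, -3)) = 1
  g_2((-1, -3)) = -2
Stationarity residual: grad f(x) + sum_i lambda_i a_i = (0, 0)
  -> stationarity OK
Primal feasibility (all g_i <= 0): FAILS
Dual feasibility (all lambda_i >= 0): OK
Complementary slackness (lambda_i * g_i(x) = 0 for all i): OK

Verdict: the first failing condition is primal_feasibility -> primal.

primal


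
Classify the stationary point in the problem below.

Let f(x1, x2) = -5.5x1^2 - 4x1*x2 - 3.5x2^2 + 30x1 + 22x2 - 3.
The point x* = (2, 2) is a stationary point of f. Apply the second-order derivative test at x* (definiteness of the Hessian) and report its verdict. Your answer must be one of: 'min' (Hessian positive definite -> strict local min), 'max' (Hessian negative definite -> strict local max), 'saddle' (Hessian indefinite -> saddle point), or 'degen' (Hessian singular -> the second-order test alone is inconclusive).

Compute the Hessian H = grad^2 f:
  H = [[-11, -4], [-4, -7]]
Verify stationarity: grad f(x*) = H x* + g = (0, 0).
Eigenvalues of H: -13.4721, -4.5279.
Both eigenvalues < 0, so H is negative definite -> x* is a strict local max.

max


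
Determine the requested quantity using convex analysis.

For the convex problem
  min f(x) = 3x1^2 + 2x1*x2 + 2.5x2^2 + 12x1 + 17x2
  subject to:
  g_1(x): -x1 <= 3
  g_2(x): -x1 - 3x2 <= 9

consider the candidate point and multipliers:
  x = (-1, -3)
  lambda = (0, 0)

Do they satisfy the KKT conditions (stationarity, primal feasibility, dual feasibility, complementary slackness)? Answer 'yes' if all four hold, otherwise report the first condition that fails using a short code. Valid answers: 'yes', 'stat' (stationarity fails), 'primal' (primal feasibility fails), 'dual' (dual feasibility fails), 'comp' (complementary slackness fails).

Gradient of f: grad f(x) = Q x + c = (0, 0)
Constraint values g_i(x) = a_i^T x - b_i:
  g_1((-1, -3)) = -2
  g_2((-1, -3)) = 1
Stationarity residual: grad f(x) + sum_i lambda_i a_i = (0, 0)
  -> stationarity OK
Primal feasibility (all g_i <= 0): FAILS
Dual feasibility (all lambda_i >= 0): OK
Complementary slackness (lambda_i * g_i(x) = 0 for all i): OK

Verdict: the first failing condition is primal_feasibility -> primal.

primal


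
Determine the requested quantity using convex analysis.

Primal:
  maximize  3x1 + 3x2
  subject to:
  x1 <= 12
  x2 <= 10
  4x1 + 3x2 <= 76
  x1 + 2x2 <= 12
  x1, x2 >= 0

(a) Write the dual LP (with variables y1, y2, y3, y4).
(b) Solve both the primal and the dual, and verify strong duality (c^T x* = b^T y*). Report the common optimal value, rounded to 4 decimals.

The standard primal-dual pair for 'max c^T x s.t. A x <= b, x >= 0' is:
  Dual:  min b^T y  s.t.  A^T y >= c,  y >= 0.

So the dual LP is:
  minimize  12y1 + 10y2 + 76y3 + 12y4
  subject to:
    y1 + 4y3 + y4 >= 3
    y2 + 3y3 + 2y4 >= 3
    y1, y2, y3, y4 >= 0

Solving the primal: x* = (12, 0).
  primal value c^T x* = 36.
Solving the dual: y* = (1.5, 0, 0, 1.5).
  dual value b^T y* = 36.
Strong duality: c^T x* = b^T y*. Confirmed.

36


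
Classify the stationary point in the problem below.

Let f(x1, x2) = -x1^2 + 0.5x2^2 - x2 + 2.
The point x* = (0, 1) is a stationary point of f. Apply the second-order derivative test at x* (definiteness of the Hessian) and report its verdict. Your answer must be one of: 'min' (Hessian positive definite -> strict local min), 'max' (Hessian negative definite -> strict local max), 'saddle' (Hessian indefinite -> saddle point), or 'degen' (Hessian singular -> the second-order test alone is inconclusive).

Compute the Hessian H = grad^2 f:
  H = [[-2, 0], [0, 1]]
Verify stationarity: grad f(x*) = H x* + g = (0, 0).
Eigenvalues of H: -2, 1.
Eigenvalues have mixed signs, so H is indefinite -> x* is a saddle point.

saddle


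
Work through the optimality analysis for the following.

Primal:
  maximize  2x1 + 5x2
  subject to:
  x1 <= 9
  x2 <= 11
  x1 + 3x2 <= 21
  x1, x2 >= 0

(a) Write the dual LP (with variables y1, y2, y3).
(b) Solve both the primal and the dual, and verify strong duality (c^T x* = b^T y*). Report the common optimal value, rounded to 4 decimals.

The standard primal-dual pair for 'max c^T x s.t. A x <= b, x >= 0' is:
  Dual:  min b^T y  s.t.  A^T y >= c,  y >= 0.

So the dual LP is:
  minimize  9y1 + 11y2 + 21y3
  subject to:
    y1 + y3 >= 2
    y2 + 3y3 >= 5
    y1, y2, y3 >= 0

Solving the primal: x* = (9, 4).
  primal value c^T x* = 38.
Solving the dual: y* = (0.3333, 0, 1.6667).
  dual value b^T y* = 38.
Strong duality: c^T x* = b^T y*. Confirmed.

38


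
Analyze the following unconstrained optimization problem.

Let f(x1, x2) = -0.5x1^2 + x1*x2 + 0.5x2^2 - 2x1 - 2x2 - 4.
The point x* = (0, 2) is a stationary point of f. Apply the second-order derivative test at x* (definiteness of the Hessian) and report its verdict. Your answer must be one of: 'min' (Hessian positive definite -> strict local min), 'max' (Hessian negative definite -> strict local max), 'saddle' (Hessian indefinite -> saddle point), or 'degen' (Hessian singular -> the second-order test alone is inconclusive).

Compute the Hessian H = grad^2 f:
  H = [[-1, 1], [1, 1]]
Verify stationarity: grad f(x*) = H x* + g = (0, 0).
Eigenvalues of H: -1.4142, 1.4142.
Eigenvalues have mixed signs, so H is indefinite -> x* is a saddle point.

saddle


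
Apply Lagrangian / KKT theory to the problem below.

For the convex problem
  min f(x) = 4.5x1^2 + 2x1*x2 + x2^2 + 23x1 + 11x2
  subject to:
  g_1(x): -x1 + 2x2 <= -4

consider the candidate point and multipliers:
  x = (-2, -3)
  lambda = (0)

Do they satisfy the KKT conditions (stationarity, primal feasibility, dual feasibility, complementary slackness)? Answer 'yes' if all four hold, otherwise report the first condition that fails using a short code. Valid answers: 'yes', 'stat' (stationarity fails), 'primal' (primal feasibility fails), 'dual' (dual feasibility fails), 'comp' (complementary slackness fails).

Gradient of f: grad f(x) = Q x + c = (-1, 1)
Constraint values g_i(x) = a_i^T x - b_i:
  g_1((-2, -3)) = 0
Stationarity residual: grad f(x) + sum_i lambda_i a_i = (-1, 1)
  -> stationarity FAILS
Primal feasibility (all g_i <= 0): OK
Dual feasibility (all lambda_i >= 0): OK
Complementary slackness (lambda_i * g_i(x) = 0 for all i): OK

Verdict: the first failing condition is stationarity -> stat.

stat


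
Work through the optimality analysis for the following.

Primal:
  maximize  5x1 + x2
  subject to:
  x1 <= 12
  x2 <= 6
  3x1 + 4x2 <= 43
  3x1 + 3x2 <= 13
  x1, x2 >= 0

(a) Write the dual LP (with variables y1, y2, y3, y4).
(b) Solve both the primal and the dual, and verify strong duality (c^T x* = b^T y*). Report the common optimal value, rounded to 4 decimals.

The standard primal-dual pair for 'max c^T x s.t. A x <= b, x >= 0' is:
  Dual:  min b^T y  s.t.  A^T y >= c,  y >= 0.

So the dual LP is:
  minimize  12y1 + 6y2 + 43y3 + 13y4
  subject to:
    y1 + 3y3 + 3y4 >= 5
    y2 + 4y3 + 3y4 >= 1
    y1, y2, y3, y4 >= 0

Solving the primal: x* = (4.3333, 0).
  primal value c^T x* = 21.6667.
Solving the dual: y* = (0, 0, 0, 1.6667).
  dual value b^T y* = 21.6667.
Strong duality: c^T x* = b^T y*. Confirmed.

21.6667


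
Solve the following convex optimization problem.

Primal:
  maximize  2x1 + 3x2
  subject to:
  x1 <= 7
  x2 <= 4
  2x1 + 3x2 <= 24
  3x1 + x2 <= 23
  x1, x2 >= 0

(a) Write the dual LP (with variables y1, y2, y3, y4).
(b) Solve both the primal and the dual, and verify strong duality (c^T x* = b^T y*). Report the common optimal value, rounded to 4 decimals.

The standard primal-dual pair for 'max c^T x s.t. A x <= b, x >= 0' is:
  Dual:  min b^T y  s.t.  A^T y >= c,  y >= 0.

So the dual LP is:
  minimize  7y1 + 4y2 + 24y3 + 23y4
  subject to:
    y1 + 2y3 + 3y4 >= 2
    y2 + 3y3 + y4 >= 3
    y1, y2, y3, y4 >= 0

Solving the primal: x* = (6.4286, 3.7143).
  primal value c^T x* = 24.
Solving the dual: y* = (0, 0, 1, 0).
  dual value b^T y* = 24.
Strong duality: c^T x* = b^T y*. Confirmed.

24


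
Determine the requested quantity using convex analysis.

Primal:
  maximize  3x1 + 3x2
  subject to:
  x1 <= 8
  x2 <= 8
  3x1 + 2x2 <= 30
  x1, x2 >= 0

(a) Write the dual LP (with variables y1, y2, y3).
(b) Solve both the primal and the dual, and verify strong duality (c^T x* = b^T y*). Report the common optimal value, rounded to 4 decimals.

The standard primal-dual pair for 'max c^T x s.t. A x <= b, x >= 0' is:
  Dual:  min b^T y  s.t.  A^T y >= c,  y >= 0.

So the dual LP is:
  minimize  8y1 + 8y2 + 30y3
  subject to:
    y1 + 3y3 >= 3
    y2 + 2y3 >= 3
    y1, y2, y3 >= 0

Solving the primal: x* = (4.6667, 8).
  primal value c^T x* = 38.
Solving the dual: y* = (0, 1, 1).
  dual value b^T y* = 38.
Strong duality: c^T x* = b^T y*. Confirmed.

38


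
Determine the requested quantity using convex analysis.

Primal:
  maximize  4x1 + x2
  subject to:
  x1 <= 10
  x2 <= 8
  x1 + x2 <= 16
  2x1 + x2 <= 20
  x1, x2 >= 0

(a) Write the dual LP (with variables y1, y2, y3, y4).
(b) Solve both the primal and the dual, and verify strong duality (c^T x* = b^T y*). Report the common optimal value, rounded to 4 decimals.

The standard primal-dual pair for 'max c^T x s.t. A x <= b, x >= 0' is:
  Dual:  min b^T y  s.t.  A^T y >= c,  y >= 0.

So the dual LP is:
  minimize  10y1 + 8y2 + 16y3 + 20y4
  subject to:
    y1 + y3 + 2y4 >= 4
    y2 + y3 + y4 >= 1
    y1, y2, y3, y4 >= 0

Solving the primal: x* = (10, 0).
  primal value c^T x* = 40.
Solving the dual: y* = (0, 0, 0, 2).
  dual value b^T y* = 40.
Strong duality: c^T x* = b^T y*. Confirmed.

40


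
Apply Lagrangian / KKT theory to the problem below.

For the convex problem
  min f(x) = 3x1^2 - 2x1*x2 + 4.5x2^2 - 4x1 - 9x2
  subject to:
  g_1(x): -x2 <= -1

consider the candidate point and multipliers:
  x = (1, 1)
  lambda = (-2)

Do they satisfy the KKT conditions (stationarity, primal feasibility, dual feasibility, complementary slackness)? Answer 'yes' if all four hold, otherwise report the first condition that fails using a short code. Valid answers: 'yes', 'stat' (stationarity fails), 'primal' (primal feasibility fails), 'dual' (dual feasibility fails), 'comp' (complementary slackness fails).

Gradient of f: grad f(x) = Q x + c = (0, -2)
Constraint values g_i(x) = a_i^T x - b_i:
  g_1((1, 1)) = 0
Stationarity residual: grad f(x) + sum_i lambda_i a_i = (0, 0)
  -> stationarity OK
Primal feasibility (all g_i <= 0): OK
Dual feasibility (all lambda_i >= 0): FAILS
Complementary slackness (lambda_i * g_i(x) = 0 for all i): OK

Verdict: the first failing condition is dual_feasibility -> dual.

dual


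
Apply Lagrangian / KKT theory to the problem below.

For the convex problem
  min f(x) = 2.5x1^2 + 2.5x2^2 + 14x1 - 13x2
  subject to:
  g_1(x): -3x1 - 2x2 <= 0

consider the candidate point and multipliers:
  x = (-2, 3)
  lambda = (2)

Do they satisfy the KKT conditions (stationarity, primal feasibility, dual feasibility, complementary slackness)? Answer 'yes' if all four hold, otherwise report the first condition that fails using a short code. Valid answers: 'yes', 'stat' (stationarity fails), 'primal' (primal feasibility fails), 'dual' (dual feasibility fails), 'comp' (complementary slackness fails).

Gradient of f: grad f(x) = Q x + c = (4, 2)
Constraint values g_i(x) = a_i^T x - b_i:
  g_1((-2, 3)) = 0
Stationarity residual: grad f(x) + sum_i lambda_i a_i = (-2, -2)
  -> stationarity FAILS
Primal feasibility (all g_i <= 0): OK
Dual feasibility (all lambda_i >= 0): OK
Complementary slackness (lambda_i * g_i(x) = 0 for all i): OK

Verdict: the first failing condition is stationarity -> stat.

stat


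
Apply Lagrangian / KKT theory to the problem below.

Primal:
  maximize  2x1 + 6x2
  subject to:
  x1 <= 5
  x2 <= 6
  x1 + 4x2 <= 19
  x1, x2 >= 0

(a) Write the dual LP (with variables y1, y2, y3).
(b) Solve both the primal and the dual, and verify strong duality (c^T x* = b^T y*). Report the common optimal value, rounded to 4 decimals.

The standard primal-dual pair for 'max c^T x s.t. A x <= b, x >= 0' is:
  Dual:  min b^T y  s.t.  A^T y >= c,  y >= 0.

So the dual LP is:
  minimize  5y1 + 6y2 + 19y3
  subject to:
    y1 + y3 >= 2
    y2 + 4y3 >= 6
    y1, y2, y3 >= 0

Solving the primal: x* = (5, 3.5).
  primal value c^T x* = 31.
Solving the dual: y* = (0.5, 0, 1.5).
  dual value b^T y* = 31.
Strong duality: c^T x* = b^T y*. Confirmed.

31


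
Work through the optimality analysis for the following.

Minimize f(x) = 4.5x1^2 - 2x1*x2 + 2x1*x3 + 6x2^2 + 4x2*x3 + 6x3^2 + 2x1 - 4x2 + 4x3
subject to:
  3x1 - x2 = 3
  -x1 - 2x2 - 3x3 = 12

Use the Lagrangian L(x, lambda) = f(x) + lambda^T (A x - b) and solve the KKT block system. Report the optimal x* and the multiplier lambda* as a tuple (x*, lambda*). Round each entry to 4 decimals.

Form the Lagrangian:
  L(x, lambda) = (1/2) x^T Q x + c^T x + lambda^T (A x - b)
Stationarity (grad_x L = 0): Q x + c + A^T lambda = 0.
Primal feasibility: A x = b.

This gives the KKT block system:
  [ Q   A^T ] [ x     ]   [-c ]
  [ A    0  ] [ lambda ] = [ b ]

Solving the linear system:
  x*      = (0.6222, -1.1333, -3.4519)
  lambda* = (-5.5111, -13.5704)
  f(x*)   = 85.6741

x* = (0.6222, -1.1333, -3.4519), lambda* = (-5.5111, -13.5704)


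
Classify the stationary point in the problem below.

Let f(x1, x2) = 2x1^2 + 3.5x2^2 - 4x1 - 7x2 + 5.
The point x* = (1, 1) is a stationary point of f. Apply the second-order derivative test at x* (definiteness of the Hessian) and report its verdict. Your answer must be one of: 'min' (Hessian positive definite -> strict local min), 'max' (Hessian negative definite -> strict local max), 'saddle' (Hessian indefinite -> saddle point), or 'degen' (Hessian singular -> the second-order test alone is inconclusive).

Compute the Hessian H = grad^2 f:
  H = [[4, 0], [0, 7]]
Verify stationarity: grad f(x*) = H x* + g = (0, 0).
Eigenvalues of H: 4, 7.
Both eigenvalues > 0, so H is positive definite -> x* is a strict local min.

min


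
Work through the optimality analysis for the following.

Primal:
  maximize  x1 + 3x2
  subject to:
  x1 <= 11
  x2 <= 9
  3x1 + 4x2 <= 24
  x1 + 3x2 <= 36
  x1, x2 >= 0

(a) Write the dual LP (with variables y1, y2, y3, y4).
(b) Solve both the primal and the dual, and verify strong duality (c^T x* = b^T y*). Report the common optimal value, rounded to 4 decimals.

The standard primal-dual pair for 'max c^T x s.t. A x <= b, x >= 0' is:
  Dual:  min b^T y  s.t.  A^T y >= c,  y >= 0.

So the dual LP is:
  minimize  11y1 + 9y2 + 24y3 + 36y4
  subject to:
    y1 + 3y3 + y4 >= 1
    y2 + 4y3 + 3y4 >= 3
    y1, y2, y3, y4 >= 0

Solving the primal: x* = (0, 6).
  primal value c^T x* = 18.
Solving the dual: y* = (0, 0, 0.75, 0).
  dual value b^T y* = 18.
Strong duality: c^T x* = b^T y*. Confirmed.

18


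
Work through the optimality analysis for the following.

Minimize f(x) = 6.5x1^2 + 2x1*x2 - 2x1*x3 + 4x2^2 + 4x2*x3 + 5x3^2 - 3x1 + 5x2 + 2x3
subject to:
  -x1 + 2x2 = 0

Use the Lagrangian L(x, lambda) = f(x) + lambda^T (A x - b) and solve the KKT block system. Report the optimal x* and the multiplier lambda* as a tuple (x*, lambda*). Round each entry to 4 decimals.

Form the Lagrangian:
  L(x, lambda) = (1/2) x^T Q x + c^T x + lambda^T (A x - b)
Stationarity (grad_x L = 0): Q x + c + A^T lambda = 0.
Primal feasibility: A x = b.

This gives the KKT block system:
  [ Q   A^T ] [ x     ]   [-c ]
  [ A    0  ] [ lambda ] = [ b ]

Solving the linear system:
  x*      = (0.0294, 0.0147, -0.2)
  lambda* = (-2.1882)
  f(x*)   = -0.2074

x* = (0.0294, 0.0147, -0.2), lambda* = (-2.1882)


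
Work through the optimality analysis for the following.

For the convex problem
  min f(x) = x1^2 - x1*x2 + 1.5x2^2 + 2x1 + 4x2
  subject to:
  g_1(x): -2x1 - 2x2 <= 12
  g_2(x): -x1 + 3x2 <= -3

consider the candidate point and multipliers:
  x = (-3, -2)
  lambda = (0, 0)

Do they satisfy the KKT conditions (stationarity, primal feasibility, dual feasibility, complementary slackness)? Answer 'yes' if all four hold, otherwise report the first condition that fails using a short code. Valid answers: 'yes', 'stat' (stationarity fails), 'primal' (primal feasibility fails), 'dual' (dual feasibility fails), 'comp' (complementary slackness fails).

Gradient of f: grad f(x) = Q x + c = (-2, 1)
Constraint values g_i(x) = a_i^T x - b_i:
  g_1((-3, -2)) = -2
  g_2((-3, -2)) = 0
Stationarity residual: grad f(x) + sum_i lambda_i a_i = (-2, 1)
  -> stationarity FAILS
Primal feasibility (all g_i <= 0): OK
Dual feasibility (all lambda_i >= 0): OK
Complementary slackness (lambda_i * g_i(x) = 0 for all i): OK

Verdict: the first failing condition is stationarity -> stat.

stat
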